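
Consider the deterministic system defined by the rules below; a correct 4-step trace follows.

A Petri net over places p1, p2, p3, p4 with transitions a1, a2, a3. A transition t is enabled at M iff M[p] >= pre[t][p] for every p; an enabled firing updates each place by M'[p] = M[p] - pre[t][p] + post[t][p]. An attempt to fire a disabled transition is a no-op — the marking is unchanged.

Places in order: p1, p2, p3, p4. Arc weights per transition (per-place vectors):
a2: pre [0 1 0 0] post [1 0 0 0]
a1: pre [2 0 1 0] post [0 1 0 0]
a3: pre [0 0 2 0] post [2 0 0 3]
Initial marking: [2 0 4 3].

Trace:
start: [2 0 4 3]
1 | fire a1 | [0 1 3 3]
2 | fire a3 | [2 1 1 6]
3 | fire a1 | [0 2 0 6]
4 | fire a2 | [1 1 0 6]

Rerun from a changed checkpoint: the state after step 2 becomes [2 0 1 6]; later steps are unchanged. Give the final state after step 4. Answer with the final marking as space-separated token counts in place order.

1 0 0 6

state after step 2 := [2 0 1 6]
3 | fire a1 | [0 1 0 6]
4 | fire a2 | [1 0 0 6]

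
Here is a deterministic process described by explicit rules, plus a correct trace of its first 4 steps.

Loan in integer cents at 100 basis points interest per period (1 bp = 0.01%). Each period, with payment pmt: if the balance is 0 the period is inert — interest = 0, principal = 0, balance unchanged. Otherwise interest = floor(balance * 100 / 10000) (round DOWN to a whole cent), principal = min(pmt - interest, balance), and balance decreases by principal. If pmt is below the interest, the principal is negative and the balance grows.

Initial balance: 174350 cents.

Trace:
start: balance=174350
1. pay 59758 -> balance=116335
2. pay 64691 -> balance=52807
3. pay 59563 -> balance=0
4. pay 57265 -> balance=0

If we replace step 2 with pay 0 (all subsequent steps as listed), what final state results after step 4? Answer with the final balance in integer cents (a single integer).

2435

(re-executing from step 2 with the substitution; state before step 2: balance=116335)
2. pay 0 -> balance=117498
3. pay 59563 -> balance=59109
4. pay 57265 -> balance=2435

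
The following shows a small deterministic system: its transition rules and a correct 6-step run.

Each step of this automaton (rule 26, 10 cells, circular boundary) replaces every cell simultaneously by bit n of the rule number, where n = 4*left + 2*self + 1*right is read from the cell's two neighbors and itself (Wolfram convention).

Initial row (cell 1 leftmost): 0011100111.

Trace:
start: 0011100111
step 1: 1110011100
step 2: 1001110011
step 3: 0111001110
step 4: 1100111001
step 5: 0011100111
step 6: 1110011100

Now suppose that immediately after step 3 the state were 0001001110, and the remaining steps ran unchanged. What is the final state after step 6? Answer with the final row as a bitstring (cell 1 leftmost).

1011011100

state after step 3 := 0001001110
step 4: 0010111001
step 5: 1100100110
step 6: 1011011100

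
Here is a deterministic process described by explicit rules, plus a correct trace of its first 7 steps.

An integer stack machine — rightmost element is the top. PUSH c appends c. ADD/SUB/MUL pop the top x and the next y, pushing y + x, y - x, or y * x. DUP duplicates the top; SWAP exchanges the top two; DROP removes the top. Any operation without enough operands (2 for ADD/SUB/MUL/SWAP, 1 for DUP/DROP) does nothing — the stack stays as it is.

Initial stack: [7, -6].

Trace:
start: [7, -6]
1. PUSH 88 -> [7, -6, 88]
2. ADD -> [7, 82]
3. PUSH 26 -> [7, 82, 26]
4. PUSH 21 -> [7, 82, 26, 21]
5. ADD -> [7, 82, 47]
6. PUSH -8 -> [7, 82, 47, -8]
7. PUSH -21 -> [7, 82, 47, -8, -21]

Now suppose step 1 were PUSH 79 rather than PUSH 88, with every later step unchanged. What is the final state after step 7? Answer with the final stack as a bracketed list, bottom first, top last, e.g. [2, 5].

[7, 73, 47, -8, -21]

(re-executing from step 1 with the substitution; state before step 1: [7, -6])
1. PUSH 79 -> [7, -6, 79]
2. ADD -> [7, 73]
3. PUSH 26 -> [7, 73, 26]
4. PUSH 21 -> [7, 73, 26, 21]
5. ADD -> [7, 73, 47]
6. PUSH -8 -> [7, 73, 47, -8]
7. PUSH -21 -> [7, 73, 47, -8, -21]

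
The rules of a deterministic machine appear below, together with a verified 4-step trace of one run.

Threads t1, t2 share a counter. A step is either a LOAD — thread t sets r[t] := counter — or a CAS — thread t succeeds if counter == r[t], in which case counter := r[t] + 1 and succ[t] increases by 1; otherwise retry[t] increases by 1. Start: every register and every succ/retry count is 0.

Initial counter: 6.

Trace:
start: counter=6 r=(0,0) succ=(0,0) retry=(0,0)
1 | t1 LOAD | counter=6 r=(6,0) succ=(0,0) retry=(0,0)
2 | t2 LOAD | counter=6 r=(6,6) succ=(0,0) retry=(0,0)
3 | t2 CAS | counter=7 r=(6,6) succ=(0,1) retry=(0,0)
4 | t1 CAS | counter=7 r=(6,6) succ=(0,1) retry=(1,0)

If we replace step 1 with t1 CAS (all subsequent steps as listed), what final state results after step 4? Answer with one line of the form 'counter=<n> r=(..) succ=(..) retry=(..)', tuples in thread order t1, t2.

(re-executing from step 1 with the substitution; state before step 1: counter=6 r=(0,0) succ=(0,0) retry=(0,0))
1 | t1 CAS | counter=6 r=(0,0) succ=(0,0) retry=(1,0)
2 | t2 LOAD | counter=6 r=(0,6) succ=(0,0) retry=(1,0)
3 | t2 CAS | counter=7 r=(0,6) succ=(0,1) retry=(1,0)
4 | t1 CAS | counter=7 r=(0,6) succ=(0,1) retry=(2,0)

counter=7 r=(0,6) succ=(0,1) retry=(2,0)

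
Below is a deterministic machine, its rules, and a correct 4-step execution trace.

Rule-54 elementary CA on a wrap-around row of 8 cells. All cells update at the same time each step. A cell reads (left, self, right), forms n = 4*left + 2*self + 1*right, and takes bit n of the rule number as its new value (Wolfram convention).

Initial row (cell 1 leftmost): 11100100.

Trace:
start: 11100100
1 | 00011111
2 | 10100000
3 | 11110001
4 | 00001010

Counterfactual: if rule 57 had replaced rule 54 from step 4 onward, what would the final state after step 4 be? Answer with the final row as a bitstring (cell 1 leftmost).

00001101

(re-executing step 4 under rule 57; state before step 4: 11110001)
4 | 00001101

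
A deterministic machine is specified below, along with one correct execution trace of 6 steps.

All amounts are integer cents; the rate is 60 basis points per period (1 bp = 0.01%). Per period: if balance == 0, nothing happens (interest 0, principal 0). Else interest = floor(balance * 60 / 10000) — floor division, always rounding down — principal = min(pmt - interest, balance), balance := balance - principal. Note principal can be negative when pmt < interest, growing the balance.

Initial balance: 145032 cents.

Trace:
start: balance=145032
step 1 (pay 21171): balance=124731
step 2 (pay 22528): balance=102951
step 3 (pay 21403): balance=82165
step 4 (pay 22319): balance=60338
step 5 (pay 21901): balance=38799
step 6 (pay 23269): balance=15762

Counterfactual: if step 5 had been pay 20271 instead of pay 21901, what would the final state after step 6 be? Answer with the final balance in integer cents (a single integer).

(re-executing from step 5 with the substitution; state before step 5: balance=60338)
step 5 (pay 20271): balance=40429
step 6 (pay 23269): balance=17402

17402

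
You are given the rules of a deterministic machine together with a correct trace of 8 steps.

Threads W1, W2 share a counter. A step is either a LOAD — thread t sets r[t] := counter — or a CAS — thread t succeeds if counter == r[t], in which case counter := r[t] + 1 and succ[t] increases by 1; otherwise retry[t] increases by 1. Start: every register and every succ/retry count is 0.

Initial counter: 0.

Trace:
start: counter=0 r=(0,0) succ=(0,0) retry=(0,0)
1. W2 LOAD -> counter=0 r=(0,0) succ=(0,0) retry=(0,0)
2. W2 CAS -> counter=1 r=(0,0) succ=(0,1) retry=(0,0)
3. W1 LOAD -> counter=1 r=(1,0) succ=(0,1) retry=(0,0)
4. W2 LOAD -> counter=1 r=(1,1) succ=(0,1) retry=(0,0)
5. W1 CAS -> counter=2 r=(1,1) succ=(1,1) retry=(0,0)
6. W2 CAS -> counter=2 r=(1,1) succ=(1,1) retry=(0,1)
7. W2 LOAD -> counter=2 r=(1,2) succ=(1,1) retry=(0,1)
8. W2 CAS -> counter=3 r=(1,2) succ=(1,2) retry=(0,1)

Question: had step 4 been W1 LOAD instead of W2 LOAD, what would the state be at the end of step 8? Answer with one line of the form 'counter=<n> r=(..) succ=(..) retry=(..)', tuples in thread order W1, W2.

(re-executing from step 4 with the substitution; state before step 4: counter=1 r=(1,0) succ=(0,1) retry=(0,0))
4. W1 LOAD -> counter=1 r=(1,0) succ=(0,1) retry=(0,0)
5. W1 CAS -> counter=2 r=(1,0) succ=(1,1) retry=(0,0)
6. W2 CAS -> counter=2 r=(1,0) succ=(1,1) retry=(0,1)
7. W2 LOAD -> counter=2 r=(1,2) succ=(1,1) retry=(0,1)
8. W2 CAS -> counter=3 r=(1,2) succ=(1,2) retry=(0,1)

counter=3 r=(1,2) succ=(1,2) retry=(0,1)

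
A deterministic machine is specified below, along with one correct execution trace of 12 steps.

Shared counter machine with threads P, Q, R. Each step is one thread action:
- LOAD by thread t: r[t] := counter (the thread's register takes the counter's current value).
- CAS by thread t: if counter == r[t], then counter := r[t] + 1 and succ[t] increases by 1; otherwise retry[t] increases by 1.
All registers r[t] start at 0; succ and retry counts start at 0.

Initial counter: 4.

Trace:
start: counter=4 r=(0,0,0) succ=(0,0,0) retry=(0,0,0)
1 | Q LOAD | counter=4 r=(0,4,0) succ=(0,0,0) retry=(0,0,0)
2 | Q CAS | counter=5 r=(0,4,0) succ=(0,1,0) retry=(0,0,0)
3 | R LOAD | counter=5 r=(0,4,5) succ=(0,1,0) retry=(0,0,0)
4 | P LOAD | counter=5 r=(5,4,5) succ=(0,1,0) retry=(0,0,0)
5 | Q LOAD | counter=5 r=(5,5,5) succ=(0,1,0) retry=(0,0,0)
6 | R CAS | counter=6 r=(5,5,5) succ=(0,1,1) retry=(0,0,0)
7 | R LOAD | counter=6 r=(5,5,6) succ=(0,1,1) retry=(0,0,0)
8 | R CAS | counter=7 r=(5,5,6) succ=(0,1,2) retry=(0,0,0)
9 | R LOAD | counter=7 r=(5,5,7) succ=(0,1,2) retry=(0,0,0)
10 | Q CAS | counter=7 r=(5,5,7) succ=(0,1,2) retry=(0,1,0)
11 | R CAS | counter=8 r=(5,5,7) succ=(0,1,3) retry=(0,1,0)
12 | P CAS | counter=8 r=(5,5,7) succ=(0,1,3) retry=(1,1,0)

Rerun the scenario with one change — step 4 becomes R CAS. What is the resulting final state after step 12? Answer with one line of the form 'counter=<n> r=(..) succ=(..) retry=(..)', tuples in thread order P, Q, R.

counter=8 r=(0,6,7) succ=(0,1,3) retry=(1,1,1)

(re-executing from step 4 with the substitution; state before step 4: counter=5 r=(0,4,5) succ=(0,1,0) retry=(0,0,0))
4 | R CAS | counter=6 r=(0,4,5) succ=(0,1,1) retry=(0,0,0)
5 | Q LOAD | counter=6 r=(0,6,5) succ=(0,1,1) retry=(0,0,0)
6 | R CAS | counter=6 r=(0,6,5) succ=(0,1,1) retry=(0,0,1)
7 | R LOAD | counter=6 r=(0,6,6) succ=(0,1,1) retry=(0,0,1)
8 | R CAS | counter=7 r=(0,6,6) succ=(0,1,2) retry=(0,0,1)
9 | R LOAD | counter=7 r=(0,6,7) succ=(0,1,2) retry=(0,0,1)
10 | Q CAS | counter=7 r=(0,6,7) succ=(0,1,2) retry=(0,1,1)
11 | R CAS | counter=8 r=(0,6,7) succ=(0,1,3) retry=(0,1,1)
12 | P CAS | counter=8 r=(0,6,7) succ=(0,1,3) retry=(1,1,1)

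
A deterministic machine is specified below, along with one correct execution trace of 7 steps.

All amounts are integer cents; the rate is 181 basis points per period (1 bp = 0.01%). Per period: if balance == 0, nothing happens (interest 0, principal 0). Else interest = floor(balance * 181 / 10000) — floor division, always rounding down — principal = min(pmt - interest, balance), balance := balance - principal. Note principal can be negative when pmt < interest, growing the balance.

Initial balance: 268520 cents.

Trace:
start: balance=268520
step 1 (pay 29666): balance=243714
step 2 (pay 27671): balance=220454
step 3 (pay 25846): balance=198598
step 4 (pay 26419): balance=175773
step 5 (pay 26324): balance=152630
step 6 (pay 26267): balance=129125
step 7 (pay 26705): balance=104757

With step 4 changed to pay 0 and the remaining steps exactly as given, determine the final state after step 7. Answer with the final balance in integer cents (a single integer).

(re-executing from step 4 with the substitution; state before step 4: balance=198598)
step 4 (pay 0): balance=202192
step 5 (pay 26324): balance=179527
step 6 (pay 26267): balance=156509
step 7 (pay 26705): balance=132636

132636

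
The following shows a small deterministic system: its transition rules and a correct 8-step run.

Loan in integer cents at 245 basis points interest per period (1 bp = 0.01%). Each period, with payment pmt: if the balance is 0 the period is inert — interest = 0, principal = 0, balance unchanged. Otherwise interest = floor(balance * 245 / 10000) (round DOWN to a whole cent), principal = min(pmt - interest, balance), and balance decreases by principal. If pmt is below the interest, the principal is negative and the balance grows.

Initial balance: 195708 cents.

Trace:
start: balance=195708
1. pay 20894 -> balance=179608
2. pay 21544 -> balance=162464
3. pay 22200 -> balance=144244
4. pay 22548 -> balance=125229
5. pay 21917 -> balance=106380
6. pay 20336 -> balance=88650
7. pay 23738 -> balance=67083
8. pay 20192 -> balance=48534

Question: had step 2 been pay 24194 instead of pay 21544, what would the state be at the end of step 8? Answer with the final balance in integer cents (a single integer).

45470

(re-executing from step 2 with the substitution; state before step 2: balance=179608)
2. pay 24194 -> balance=159814
3. pay 22200 -> balance=141529
4. pay 22548 -> balance=122448
5. pay 21917 -> balance=103530
6. pay 20336 -> balance=85730
7. pay 23738 -> balance=64092
8. pay 20192 -> balance=45470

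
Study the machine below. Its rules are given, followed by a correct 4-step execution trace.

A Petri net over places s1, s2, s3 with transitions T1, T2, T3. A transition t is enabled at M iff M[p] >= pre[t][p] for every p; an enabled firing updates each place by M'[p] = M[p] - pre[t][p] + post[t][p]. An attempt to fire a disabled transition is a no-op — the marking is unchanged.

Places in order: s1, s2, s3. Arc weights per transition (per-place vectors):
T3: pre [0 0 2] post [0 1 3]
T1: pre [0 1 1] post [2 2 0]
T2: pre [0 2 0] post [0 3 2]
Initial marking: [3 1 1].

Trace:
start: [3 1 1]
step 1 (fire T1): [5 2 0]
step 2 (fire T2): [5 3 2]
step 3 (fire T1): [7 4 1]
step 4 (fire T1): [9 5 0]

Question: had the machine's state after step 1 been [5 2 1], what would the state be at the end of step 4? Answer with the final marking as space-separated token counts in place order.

state after step 1 := [5 2 1]
step 2 (fire T2): [5 3 3]
step 3 (fire T1): [7 4 2]
step 4 (fire T1): [9 5 1]

9 5 1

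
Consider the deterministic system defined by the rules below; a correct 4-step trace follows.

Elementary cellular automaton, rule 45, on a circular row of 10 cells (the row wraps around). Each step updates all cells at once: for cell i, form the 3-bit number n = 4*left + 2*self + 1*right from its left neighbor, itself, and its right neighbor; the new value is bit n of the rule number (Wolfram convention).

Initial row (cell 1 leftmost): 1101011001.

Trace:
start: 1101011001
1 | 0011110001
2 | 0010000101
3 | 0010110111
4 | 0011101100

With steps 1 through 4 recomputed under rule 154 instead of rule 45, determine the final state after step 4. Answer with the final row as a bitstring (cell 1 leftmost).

(re-executing steps 1..4 under rule 154; state before step 1: 1101011001)
1 | 1000010111
2 | 0100100111
3 | 0011011110
4 | 0110011101

0110011101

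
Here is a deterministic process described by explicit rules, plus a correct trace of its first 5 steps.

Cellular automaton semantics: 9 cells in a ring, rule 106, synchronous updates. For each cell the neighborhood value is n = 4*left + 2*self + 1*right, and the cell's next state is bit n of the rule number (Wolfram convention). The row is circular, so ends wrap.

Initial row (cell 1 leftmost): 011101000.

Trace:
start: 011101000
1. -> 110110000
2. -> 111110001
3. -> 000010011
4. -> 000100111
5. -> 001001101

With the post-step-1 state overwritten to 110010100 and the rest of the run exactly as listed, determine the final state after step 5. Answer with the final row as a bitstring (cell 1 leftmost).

000101100

state after step 1 := 110010100
2. -> 110101001
3. -> 011010011
4. -> 111100111
5. -> 000101100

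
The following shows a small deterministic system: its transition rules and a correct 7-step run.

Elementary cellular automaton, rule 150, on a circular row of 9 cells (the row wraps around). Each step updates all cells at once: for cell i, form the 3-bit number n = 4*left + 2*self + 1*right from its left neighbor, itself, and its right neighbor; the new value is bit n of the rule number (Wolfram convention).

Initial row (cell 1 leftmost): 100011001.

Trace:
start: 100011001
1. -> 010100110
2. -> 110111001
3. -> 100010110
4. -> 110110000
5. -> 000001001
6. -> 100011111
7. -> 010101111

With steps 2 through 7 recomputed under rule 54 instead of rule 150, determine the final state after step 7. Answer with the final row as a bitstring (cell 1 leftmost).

(re-executing steps 2..7 under rule 54; state before step 2: 010100110)
2. -> 111111001
3. -> 000000110
4. -> 000001001
5. -> 100011111
6. -> 010100000
7. -> 111110000

111110000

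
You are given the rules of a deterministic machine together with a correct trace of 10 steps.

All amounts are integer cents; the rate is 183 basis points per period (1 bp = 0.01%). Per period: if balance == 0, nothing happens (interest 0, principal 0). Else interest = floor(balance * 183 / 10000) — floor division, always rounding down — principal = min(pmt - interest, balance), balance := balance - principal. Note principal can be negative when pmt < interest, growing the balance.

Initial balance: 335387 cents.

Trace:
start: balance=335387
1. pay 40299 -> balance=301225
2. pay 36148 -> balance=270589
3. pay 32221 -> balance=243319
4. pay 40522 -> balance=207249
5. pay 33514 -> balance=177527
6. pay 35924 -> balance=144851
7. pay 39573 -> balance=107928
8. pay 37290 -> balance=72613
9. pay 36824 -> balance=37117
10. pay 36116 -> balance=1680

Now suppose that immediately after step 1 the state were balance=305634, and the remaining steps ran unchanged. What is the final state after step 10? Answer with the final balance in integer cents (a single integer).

6872

state after step 1 := balance=305634
2. pay 36148 -> balance=275079
3. pay 32221 -> balance=247891
4. pay 40522 -> balance=211905
5. pay 33514 -> balance=182268
6. pay 35924 -> balance=149679
7. pay 39573 -> balance=112845
8. pay 37290 -> balance=77620
9. pay 36824 -> balance=42216
10. pay 36116 -> balance=6872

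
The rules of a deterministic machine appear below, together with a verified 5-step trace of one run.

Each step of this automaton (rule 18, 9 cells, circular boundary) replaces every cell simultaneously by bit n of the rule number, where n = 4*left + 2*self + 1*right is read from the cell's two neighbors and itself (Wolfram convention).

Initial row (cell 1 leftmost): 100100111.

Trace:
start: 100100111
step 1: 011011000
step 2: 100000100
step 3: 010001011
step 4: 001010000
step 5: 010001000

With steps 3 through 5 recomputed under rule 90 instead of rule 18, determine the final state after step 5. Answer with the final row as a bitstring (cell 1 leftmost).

110001111

(re-executing steps 3..5 under rule 90; state before step 3: 100000100)
step 3: 010001011
step 4: 001010011
step 5: 110001111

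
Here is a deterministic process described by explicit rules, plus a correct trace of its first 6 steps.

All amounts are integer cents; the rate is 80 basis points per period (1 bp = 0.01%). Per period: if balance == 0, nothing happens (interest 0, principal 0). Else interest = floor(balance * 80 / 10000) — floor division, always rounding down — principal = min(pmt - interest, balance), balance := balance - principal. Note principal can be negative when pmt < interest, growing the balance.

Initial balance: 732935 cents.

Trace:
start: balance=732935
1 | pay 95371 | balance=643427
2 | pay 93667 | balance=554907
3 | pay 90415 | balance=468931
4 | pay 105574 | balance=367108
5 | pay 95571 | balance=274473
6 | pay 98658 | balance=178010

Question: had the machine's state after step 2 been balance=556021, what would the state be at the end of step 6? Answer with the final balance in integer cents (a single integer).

179160

state after step 2 := balance=556021
3 | pay 90415 | balance=470054
4 | pay 105574 | balance=368240
5 | pay 95571 | balance=275614
6 | pay 98658 | balance=179160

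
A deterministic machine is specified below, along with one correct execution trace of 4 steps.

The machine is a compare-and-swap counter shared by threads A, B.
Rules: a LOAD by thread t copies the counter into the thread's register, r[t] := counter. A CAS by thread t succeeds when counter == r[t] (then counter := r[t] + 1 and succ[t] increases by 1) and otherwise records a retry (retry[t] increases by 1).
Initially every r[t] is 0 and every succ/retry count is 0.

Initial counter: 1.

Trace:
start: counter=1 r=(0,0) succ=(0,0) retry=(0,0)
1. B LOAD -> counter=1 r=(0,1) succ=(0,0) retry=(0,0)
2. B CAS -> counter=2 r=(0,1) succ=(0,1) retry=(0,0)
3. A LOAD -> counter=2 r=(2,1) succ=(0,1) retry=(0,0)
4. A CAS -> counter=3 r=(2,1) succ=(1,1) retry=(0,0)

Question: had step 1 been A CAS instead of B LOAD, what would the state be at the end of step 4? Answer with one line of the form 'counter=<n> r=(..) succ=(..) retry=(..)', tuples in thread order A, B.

counter=2 r=(1,0) succ=(1,0) retry=(1,1)

(re-executing from step 1 with the substitution; state before step 1: counter=1 r=(0,0) succ=(0,0) retry=(0,0))
1. A CAS -> counter=1 r=(0,0) succ=(0,0) retry=(1,0)
2. B CAS -> counter=1 r=(0,0) succ=(0,0) retry=(1,1)
3. A LOAD -> counter=1 r=(1,0) succ=(0,0) retry=(1,1)
4. A CAS -> counter=2 r=(1,0) succ=(1,0) retry=(1,1)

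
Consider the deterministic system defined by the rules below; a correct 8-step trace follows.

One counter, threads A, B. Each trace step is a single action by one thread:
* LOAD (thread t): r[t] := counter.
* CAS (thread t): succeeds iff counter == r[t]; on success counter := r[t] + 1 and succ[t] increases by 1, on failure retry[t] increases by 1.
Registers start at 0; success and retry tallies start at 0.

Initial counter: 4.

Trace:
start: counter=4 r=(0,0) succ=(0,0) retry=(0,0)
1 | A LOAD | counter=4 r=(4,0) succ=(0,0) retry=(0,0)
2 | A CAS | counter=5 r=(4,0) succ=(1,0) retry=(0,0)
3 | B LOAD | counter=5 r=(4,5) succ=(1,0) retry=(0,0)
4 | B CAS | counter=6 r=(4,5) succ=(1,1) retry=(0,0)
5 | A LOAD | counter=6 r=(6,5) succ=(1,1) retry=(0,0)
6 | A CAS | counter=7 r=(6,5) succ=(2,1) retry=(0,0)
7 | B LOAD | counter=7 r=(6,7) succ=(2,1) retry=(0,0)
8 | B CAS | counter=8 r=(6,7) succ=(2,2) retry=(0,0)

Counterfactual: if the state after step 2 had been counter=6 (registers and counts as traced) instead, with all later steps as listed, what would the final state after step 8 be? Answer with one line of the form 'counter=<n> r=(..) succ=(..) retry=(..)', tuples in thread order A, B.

state after step 2 := counter=6 r=(4,0) succ=(1,0) retry=(0,0)
3 | B LOAD | counter=6 r=(4,6) succ=(1,0) retry=(0,0)
4 | B CAS | counter=7 r=(4,6) succ=(1,1) retry=(0,0)
5 | A LOAD | counter=7 r=(7,6) succ=(1,1) retry=(0,0)
6 | A CAS | counter=8 r=(7,6) succ=(2,1) retry=(0,0)
7 | B LOAD | counter=8 r=(7,8) succ=(2,1) retry=(0,0)
8 | B CAS | counter=9 r=(7,8) succ=(2,2) retry=(0,0)

counter=9 r=(7,8) succ=(2,2) retry=(0,0)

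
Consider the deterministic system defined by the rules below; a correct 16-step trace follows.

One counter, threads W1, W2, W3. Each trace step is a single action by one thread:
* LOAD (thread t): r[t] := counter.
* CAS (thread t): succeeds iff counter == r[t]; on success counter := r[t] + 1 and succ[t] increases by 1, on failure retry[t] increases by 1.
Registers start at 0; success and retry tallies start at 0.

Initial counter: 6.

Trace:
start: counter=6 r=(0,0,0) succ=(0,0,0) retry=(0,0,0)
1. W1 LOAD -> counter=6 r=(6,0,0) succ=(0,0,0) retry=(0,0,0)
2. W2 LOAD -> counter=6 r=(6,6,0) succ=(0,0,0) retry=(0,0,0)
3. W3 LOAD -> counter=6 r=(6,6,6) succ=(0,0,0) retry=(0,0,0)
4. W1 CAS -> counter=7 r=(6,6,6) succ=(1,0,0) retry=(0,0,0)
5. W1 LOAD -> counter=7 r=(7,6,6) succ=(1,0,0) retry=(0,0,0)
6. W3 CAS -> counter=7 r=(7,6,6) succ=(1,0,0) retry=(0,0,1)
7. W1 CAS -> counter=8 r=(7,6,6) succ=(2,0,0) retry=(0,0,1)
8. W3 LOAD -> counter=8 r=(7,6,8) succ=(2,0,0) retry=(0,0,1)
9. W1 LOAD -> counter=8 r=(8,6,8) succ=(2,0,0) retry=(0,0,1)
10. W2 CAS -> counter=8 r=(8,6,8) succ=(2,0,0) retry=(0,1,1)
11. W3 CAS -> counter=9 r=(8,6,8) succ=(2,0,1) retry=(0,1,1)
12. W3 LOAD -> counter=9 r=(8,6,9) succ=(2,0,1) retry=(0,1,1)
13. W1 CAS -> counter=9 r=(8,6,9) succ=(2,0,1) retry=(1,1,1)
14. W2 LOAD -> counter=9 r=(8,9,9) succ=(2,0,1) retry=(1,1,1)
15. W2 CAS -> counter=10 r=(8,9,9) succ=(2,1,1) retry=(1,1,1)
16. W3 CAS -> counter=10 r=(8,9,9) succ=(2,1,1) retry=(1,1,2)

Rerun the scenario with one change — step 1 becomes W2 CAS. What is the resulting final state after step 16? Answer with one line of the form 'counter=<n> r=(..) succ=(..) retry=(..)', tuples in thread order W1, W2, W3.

counter=9 r=(7,8,8) succ=(0,1,2) retry=(3,2,1)

(re-executing from step 1 with the substitution; state before step 1: counter=6 r=(0,0,0) succ=(0,0,0) retry=(0,0,0))
1. W2 CAS -> counter=6 r=(0,0,0) succ=(0,0,0) retry=(0,1,0)
2. W2 LOAD -> counter=6 r=(0,6,0) succ=(0,0,0) retry=(0,1,0)
3. W3 LOAD -> counter=6 r=(0,6,6) succ=(0,0,0) retry=(0,1,0)
4. W1 CAS -> counter=6 r=(0,6,6) succ=(0,0,0) retry=(1,1,0)
5. W1 LOAD -> counter=6 r=(6,6,6) succ=(0,0,0) retry=(1,1,0)
6. W3 CAS -> counter=7 r=(6,6,6) succ=(0,0,1) retry=(1,1,0)
7. W1 CAS -> counter=7 r=(6,6,6) succ=(0,0,1) retry=(2,1,0)
8. W3 LOAD -> counter=7 r=(6,6,7) succ=(0,0,1) retry=(2,1,0)
9. W1 LOAD -> counter=7 r=(7,6,7) succ=(0,0,1) retry=(2,1,0)
10. W2 CAS -> counter=7 r=(7,6,7) succ=(0,0,1) retry=(2,2,0)
11. W3 CAS -> counter=8 r=(7,6,7) succ=(0,0,2) retry=(2,2,0)
12. W3 LOAD -> counter=8 r=(7,6,8) succ=(0,0,2) retry=(2,2,0)
13. W1 CAS -> counter=8 r=(7,6,8) succ=(0,0,2) retry=(3,2,0)
14. W2 LOAD -> counter=8 r=(7,8,8) succ=(0,0,2) retry=(3,2,0)
15. W2 CAS -> counter=9 r=(7,8,8) succ=(0,1,2) retry=(3,2,0)
16. W3 CAS -> counter=9 r=(7,8,8) succ=(0,1,2) retry=(3,2,1)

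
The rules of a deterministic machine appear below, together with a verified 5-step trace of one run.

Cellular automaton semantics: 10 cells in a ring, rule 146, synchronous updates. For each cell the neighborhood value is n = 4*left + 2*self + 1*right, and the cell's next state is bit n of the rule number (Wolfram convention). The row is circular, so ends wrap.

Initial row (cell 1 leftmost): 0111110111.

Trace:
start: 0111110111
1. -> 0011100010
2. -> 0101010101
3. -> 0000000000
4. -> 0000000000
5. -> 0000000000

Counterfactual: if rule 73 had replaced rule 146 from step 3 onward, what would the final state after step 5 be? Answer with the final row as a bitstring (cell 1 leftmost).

0000000000

(re-executing steps 3..5 under rule 73; state before step 3: 0101010101)
3. -> 0000000000
4. -> 1111111111
5. -> 0000000000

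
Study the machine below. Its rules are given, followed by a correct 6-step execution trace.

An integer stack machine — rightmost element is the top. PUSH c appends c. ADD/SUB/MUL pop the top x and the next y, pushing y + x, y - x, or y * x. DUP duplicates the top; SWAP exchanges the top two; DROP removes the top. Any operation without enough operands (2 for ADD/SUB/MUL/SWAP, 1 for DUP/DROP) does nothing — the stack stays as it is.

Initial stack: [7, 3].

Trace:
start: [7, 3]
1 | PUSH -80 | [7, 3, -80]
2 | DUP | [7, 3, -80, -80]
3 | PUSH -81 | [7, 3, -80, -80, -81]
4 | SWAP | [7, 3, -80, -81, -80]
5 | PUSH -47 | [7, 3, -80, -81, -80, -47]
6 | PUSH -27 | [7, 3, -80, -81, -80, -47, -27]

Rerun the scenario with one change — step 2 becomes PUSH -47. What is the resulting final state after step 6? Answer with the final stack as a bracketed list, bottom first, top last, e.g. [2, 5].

[7, 3, -80, -81, -47, -47, -27]

(re-executing from step 2 with the substitution; state before step 2: [7, 3, -80])
2 | PUSH -47 | [7, 3, -80, -47]
3 | PUSH -81 | [7, 3, -80, -47, -81]
4 | SWAP | [7, 3, -80, -81, -47]
5 | PUSH -47 | [7, 3, -80, -81, -47, -47]
6 | PUSH -27 | [7, 3, -80, -81, -47, -47, -27]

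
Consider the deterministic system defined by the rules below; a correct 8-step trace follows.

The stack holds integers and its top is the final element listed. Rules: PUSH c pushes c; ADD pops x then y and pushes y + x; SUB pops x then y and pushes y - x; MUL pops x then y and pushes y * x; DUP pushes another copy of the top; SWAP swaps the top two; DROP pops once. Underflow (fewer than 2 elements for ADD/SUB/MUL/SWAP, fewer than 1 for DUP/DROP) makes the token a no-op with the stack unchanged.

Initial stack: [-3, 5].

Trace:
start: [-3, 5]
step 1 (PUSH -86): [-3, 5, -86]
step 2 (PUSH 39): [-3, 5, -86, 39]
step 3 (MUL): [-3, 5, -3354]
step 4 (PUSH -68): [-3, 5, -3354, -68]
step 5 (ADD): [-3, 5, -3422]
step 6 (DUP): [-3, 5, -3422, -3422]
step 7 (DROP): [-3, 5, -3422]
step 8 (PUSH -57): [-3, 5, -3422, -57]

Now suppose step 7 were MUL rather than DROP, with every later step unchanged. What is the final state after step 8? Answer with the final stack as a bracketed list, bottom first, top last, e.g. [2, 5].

(re-executing from step 7 with the substitution; state before step 7: [-3, 5, -3422, -3422])
step 7 (MUL): [-3, 5, 11710084]
step 8 (PUSH -57): [-3, 5, 11710084, -57]

[-3, 5, 11710084, -57]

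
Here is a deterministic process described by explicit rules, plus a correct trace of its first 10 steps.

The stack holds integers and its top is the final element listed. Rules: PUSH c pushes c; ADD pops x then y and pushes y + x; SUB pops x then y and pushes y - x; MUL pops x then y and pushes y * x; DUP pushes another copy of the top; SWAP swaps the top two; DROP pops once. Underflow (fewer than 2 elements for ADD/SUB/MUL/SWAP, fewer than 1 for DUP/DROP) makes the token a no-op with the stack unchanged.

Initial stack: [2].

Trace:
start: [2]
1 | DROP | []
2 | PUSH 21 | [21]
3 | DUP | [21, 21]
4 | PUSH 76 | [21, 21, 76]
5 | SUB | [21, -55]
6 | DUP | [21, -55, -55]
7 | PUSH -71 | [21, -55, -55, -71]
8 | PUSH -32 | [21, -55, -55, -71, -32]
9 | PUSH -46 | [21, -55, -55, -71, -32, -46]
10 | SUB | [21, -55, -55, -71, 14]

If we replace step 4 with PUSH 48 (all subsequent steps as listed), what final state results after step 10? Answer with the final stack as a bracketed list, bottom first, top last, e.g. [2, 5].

[21, -27, -27, -71, 14]

(re-executing from step 4 with the substitution; state before step 4: [21, 21])
4 | PUSH 48 | [21, 21, 48]
5 | SUB | [21, -27]
6 | DUP | [21, -27, -27]
7 | PUSH -71 | [21, -27, -27, -71]
8 | PUSH -32 | [21, -27, -27, -71, -32]
9 | PUSH -46 | [21, -27, -27, -71, -32, -46]
10 | SUB | [21, -27, -27, -71, 14]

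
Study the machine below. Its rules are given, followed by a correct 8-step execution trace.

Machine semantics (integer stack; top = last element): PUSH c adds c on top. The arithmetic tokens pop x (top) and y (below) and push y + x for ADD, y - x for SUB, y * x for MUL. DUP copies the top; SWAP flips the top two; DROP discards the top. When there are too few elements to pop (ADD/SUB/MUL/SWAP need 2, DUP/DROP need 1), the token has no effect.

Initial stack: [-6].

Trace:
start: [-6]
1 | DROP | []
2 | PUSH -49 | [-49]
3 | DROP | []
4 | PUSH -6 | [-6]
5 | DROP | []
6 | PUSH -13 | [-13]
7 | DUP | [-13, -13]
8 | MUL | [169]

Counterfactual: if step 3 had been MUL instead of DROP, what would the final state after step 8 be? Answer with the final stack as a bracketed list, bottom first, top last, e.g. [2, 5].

[-49, 169]

(re-executing from step 3 with the substitution; state before step 3: [-49])
3 | MUL | [-49]
4 | PUSH -6 | [-49, -6]
5 | DROP | [-49]
6 | PUSH -13 | [-49, -13]
7 | DUP | [-49, -13, -13]
8 | MUL | [-49, 169]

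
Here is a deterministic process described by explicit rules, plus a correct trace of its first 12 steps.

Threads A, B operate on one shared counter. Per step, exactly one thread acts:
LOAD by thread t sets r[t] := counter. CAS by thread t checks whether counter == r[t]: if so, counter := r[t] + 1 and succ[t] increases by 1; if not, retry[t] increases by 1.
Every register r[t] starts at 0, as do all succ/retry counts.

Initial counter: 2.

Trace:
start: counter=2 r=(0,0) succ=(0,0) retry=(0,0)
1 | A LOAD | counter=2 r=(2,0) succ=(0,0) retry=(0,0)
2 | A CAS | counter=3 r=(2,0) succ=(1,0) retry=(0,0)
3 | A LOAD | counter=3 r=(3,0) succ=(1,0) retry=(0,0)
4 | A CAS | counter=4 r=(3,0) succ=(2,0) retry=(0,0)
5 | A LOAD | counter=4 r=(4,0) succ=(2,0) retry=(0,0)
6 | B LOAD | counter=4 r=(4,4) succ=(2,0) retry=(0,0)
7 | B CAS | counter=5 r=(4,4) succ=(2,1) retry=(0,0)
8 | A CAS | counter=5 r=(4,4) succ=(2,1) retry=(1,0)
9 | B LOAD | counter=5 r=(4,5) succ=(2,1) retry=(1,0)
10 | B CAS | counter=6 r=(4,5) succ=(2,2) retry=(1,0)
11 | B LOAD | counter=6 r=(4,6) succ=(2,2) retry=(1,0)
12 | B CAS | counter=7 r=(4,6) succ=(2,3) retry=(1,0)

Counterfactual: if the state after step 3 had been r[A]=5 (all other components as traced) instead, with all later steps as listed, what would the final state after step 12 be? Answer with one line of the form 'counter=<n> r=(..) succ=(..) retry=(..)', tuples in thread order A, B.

counter=6 r=(3,5) succ=(1,3) retry=(2,0)

state after step 3 := counter=3 r=(5,0) succ=(1,0) retry=(0,0)
4 | A CAS | counter=3 r=(5,0) succ=(1,0) retry=(1,0)
5 | A LOAD | counter=3 r=(3,0) succ=(1,0) retry=(1,0)
6 | B LOAD | counter=3 r=(3,3) succ=(1,0) retry=(1,0)
7 | B CAS | counter=4 r=(3,3) succ=(1,1) retry=(1,0)
8 | A CAS | counter=4 r=(3,3) succ=(1,1) retry=(2,0)
9 | B LOAD | counter=4 r=(3,4) succ=(1,1) retry=(2,0)
10 | B CAS | counter=5 r=(3,4) succ=(1,2) retry=(2,0)
11 | B LOAD | counter=5 r=(3,5) succ=(1,2) retry=(2,0)
12 | B CAS | counter=6 r=(3,5) succ=(1,3) retry=(2,0)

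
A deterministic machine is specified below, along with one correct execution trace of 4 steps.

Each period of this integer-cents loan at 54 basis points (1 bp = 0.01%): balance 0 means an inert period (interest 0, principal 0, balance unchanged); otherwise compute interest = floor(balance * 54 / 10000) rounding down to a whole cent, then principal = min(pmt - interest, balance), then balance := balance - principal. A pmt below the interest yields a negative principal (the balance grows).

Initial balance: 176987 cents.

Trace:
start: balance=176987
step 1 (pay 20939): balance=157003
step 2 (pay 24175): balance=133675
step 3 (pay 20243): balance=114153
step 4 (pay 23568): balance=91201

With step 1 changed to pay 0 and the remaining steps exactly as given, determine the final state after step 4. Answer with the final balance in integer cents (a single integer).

(re-executing from step 1 with the substitution; state before step 1: balance=176987)
step 1 (pay 0): balance=177942
step 2 (pay 24175): balance=154727
step 3 (pay 20243): balance=135319
step 4 (pay 23568): balance=112481

112481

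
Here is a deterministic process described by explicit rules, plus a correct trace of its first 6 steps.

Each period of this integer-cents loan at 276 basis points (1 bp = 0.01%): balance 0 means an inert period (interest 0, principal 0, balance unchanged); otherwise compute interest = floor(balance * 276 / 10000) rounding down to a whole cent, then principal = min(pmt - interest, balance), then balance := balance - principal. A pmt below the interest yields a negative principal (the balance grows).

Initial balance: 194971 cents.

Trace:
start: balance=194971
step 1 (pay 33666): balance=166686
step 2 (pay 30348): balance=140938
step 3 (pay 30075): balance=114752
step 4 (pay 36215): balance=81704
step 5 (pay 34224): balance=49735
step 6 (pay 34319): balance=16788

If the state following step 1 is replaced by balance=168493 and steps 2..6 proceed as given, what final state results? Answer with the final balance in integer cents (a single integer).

state after step 1 := balance=168493
step 2 (pay 30348): balance=142795
step 3 (pay 30075): balance=116661
step 4 (pay 36215): balance=83665
step 5 (pay 34224): balance=51750
step 6 (pay 34319): balance=18859

18859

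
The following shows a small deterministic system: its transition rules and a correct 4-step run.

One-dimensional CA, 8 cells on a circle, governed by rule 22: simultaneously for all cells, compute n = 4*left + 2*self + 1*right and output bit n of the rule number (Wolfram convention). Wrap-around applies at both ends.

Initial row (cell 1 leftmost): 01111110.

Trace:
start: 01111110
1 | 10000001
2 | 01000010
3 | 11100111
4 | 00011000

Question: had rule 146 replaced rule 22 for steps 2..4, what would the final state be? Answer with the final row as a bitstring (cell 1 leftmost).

00011000

(re-executing steps 2..4 under rule 146; state before step 2: 10000001)
2 | 01000010
3 | 10100101
4 | 00011000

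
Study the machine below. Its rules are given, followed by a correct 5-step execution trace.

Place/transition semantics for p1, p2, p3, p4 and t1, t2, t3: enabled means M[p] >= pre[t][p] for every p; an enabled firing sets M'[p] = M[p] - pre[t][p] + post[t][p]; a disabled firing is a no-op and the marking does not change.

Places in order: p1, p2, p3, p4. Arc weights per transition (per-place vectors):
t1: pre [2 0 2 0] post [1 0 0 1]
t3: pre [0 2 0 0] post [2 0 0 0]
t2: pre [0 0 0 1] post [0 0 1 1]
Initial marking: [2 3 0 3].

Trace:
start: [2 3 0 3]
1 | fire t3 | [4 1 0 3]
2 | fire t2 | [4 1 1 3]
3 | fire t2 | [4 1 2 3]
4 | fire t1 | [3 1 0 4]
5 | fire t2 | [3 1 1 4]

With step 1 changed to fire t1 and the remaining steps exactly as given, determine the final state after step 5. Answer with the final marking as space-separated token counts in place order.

1 3 1 4

(re-executing from step 1 with the substitution; state before step 1: [2 3 0 3])
1 | fire t1 | [2 3 0 3]
2 | fire t2 | [2 3 1 3]
3 | fire t2 | [2 3 2 3]
4 | fire t1 | [1 3 0 4]
5 | fire t2 | [1 3 1 4]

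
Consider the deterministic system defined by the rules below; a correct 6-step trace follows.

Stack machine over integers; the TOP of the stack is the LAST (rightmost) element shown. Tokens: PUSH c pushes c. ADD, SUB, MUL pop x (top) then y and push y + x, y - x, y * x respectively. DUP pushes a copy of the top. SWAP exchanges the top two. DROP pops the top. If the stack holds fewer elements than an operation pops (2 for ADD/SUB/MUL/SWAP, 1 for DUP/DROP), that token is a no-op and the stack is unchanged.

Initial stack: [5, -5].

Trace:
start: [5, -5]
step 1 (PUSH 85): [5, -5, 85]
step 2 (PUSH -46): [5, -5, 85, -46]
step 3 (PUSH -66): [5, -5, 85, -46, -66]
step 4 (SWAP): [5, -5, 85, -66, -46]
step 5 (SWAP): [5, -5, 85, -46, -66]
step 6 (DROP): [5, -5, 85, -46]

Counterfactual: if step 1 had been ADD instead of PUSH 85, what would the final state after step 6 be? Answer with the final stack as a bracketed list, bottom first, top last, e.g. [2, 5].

[0, -46]

(re-executing from step 1 with the substitution; state before step 1: [5, -5])
step 1 (ADD): [0]
step 2 (PUSH -46): [0, -46]
step 3 (PUSH -66): [0, -46, -66]
step 4 (SWAP): [0, -66, -46]
step 5 (SWAP): [0, -46, -66]
step 6 (DROP): [0, -46]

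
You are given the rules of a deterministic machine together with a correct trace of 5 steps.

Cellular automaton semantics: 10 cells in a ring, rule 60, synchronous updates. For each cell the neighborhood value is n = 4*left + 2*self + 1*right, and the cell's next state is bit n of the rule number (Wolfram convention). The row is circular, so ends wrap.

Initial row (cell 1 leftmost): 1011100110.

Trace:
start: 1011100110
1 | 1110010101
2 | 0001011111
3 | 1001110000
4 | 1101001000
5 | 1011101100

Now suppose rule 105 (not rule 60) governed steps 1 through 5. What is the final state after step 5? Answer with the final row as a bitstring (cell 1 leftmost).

(re-executing steps 1..5 under rule 105; state before step 1: 1011100110)
1 | 0110100111
2 | 1111000101
3 | 0001010011
4 | 0100100011
5 | 1000001011

1000001011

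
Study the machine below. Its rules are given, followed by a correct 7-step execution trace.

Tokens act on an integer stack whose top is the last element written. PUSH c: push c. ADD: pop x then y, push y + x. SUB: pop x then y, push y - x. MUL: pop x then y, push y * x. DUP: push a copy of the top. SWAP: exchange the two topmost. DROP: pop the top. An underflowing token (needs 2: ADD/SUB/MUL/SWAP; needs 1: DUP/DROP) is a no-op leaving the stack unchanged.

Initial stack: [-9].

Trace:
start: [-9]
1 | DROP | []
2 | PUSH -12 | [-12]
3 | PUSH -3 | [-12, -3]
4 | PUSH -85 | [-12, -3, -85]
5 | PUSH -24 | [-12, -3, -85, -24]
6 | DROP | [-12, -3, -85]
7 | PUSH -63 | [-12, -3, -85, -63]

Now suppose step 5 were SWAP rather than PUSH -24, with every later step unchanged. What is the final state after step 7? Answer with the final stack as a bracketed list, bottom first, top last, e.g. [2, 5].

(re-executing from step 5 with the substitution; state before step 5: [-12, -3, -85])
5 | SWAP | [-12, -85, -3]
6 | DROP | [-12, -85]
7 | PUSH -63 | [-12, -85, -63]

[-12, -85, -63]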